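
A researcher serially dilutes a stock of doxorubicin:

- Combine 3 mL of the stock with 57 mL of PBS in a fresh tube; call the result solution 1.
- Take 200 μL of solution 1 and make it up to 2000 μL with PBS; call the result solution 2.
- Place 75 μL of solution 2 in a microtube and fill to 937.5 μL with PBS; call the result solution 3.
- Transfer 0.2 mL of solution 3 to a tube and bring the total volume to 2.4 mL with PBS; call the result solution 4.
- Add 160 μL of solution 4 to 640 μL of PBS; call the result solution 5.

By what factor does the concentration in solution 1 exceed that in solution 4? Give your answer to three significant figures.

Step 1: 3 mL + 57 mL = 60 mL total → factor 60/3 = 20
Step 2: 200 μL brought to 2000 μL → factor 2000/200 = 10
Step 3: 75 μL brought to 937.5 μL → factor 937.5/75 = 12.5
Step 4: 0.2 mL brought to 2.4 mL → factor 2.4/0.2 = 12
Dilution factor to solution 1 = 20; to solution 4 = 30000
[solution 1]/[solution 4] = (factor to solution 4)/(factor to solution 1) = 30000/20 = 1.50 × 10^3

1.50 × 10^3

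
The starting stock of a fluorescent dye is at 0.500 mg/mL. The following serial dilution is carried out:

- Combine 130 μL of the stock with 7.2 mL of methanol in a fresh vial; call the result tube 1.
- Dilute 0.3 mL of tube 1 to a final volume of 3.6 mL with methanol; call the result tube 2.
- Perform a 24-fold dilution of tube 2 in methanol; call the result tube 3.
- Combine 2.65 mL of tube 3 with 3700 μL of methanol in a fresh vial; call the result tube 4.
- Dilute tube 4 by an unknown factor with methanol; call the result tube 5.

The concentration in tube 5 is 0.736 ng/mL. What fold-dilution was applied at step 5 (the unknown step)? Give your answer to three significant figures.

17.5-fold

Step 1: 130 μL + 7.2 mL = 7330 μL total → factor 7330/130 = 56.385
Step 2: 0.3 mL brought to 3.6 mL → factor 3.6/0.3 = 12
Step 3: 24-fold → factor 24
Step 4: 2.65 mL + 3700 μL = 6.35 mL total → factor 6.35/2.65 = 2.3962
Step 5: unknown factor x
Product of known-step factors = 38912
Overall factor = 0.500 mg/mL / (0.736 ng/mL) = 6.7935 × 10^5
x = 6.7935 × 10^5 / 38912 = 17.5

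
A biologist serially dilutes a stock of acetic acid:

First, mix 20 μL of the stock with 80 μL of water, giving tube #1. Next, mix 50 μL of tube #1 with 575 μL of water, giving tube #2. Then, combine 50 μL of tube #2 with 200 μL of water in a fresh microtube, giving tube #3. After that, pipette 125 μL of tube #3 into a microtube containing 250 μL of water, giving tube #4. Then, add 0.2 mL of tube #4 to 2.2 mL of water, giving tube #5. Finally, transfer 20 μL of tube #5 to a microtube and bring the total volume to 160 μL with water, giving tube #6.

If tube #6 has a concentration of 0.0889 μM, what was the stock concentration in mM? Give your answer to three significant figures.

Step 1: 20 μL + 80 μL = 100 μL total → factor 100/20 = 5
Step 2: 50 μL + 575 μL = 625 μL total → factor 625/50 = 12.5
Step 3: 50 μL + 200 μL = 250 μL total → factor 250/50 = 5
Step 4: 125 μL + 250 μL = 375 μL total → factor 375/125 = 3
Step 5: 0.2 mL + 2.2 mL = 2.4 mL total → factor 2.4/0.2 = 12
Step 6: 20 μL brought to 160 μL → factor 160/20 = 8
Overall dilution factor = 5 × 12.5 × 5 × 3 × 12 × 8 = 90000
Stock = 0.0889 μM × 90000 = 8001 μM = 8.00 mM

8.00 mM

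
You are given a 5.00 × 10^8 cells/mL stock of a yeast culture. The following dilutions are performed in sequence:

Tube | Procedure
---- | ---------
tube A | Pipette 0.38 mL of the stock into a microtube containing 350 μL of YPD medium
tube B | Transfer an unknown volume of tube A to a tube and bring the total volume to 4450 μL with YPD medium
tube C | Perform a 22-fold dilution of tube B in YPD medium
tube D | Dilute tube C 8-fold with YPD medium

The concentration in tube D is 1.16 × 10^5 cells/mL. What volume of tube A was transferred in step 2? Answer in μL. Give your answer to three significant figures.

349 μL

Step 1: 0.38 mL + 350 μL = 0.73 mL total → factor 0.73/0.38 = 1.9211
Step 2: v brought to 4450 μL → factor = 4450 μL/v
Step 3: 22-fold → factor 22
Step 4: 8-fold → factor 8
Product of known-step factors = 338.11
Overall factor = 5.00 × 10^8 cells/mL / (1.16 × 10^5 cells/mL) = 4310.3
Step-2 factor = 4310.3 / 338.11 = 12.749
v = 4450 μL / 12.749 = 349 μL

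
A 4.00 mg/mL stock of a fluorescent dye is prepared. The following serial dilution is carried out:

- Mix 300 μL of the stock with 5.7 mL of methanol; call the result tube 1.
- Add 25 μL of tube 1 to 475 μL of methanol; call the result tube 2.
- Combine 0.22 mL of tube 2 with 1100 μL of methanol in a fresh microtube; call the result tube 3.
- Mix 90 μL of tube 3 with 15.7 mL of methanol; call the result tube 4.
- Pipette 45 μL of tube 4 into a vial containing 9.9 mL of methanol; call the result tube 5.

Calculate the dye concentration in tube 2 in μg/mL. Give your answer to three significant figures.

Step 1: 300 μL + 5.7 mL = 6000 μL total → factor 6000/300 = 20
Step 2: 25 μL + 475 μL = 500 μL total → factor 500/25 = 20
Dilution factor through tube 2 = 20 × 20 = 400
[tube 2] = 4.00 mg/mL / 400 = 0.01000 mg/mL = 10.0 μg/mL

10.0 μg/mL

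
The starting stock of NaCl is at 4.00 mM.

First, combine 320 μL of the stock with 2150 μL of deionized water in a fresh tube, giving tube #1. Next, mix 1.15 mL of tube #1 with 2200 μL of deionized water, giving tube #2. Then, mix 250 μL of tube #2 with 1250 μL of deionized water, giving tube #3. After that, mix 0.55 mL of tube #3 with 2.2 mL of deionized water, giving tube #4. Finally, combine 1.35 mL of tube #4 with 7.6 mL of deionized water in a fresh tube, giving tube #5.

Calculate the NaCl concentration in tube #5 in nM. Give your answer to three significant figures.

894 nM

Step 1: 320 μL + 2150 μL = 2470 μL total → factor 2470/320 = 7.7188
Step 2: 1.15 mL + 2200 μL = 3.35 mL total → factor 3.35/1.15 = 2.913
Step 3: 250 μL + 1250 μL = 1500 μL total → factor 1500/250 = 6
Step 4: 0.55 mL + 2.2 mL = 2.75 mL total → factor 2.75/0.55 = 5
Step 5: 1.35 mL + 7.6 mL = 8.95 mL total → factor 8.95/1.35 = 6.6296
Dilution factor through tube #5 = 7.7188 × 2.913 × 6 × 5 × 6.6296 = 4472
[tube #5] = 4.00 mM / 4472 = 0.0008944 mM = 894 nM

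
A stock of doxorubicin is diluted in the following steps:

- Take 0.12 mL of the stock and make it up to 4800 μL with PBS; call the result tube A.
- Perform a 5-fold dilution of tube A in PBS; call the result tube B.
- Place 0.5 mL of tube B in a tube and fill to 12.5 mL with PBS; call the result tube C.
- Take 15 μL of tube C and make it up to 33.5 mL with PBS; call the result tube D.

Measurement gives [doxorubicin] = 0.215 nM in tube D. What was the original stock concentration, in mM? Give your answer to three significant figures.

Step 1: 0.12 mL brought to 4800 μL → factor 4.8/0.12 = 40
Step 2: 5-fold → factor 5
Step 3: 0.5 mL brought to 12.5 mL → factor 12.5/0.5 = 25
Step 4: 15 μL brought to 33.5 mL → factor 33500/15 = 2233.3
Overall dilution factor = 40 × 5 × 25 × 2233.3 = 1.1167 × 10^7
Stock = 0.215 nM × 1.1167 × 10^7 = 2.401 × 10^6 nM = 2.40 mM

2.40 mM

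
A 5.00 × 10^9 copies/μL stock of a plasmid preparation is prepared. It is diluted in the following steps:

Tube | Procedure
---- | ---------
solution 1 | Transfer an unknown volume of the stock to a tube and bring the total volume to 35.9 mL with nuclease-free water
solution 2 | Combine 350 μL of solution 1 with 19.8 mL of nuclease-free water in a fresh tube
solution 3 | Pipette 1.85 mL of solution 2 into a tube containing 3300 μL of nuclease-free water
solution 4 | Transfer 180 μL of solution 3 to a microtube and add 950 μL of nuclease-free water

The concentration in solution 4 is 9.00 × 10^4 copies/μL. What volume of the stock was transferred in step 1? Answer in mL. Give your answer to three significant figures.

Step 1: v brought to 35.9 mL → factor = 35.9 mL/v
Step 2: 350 μL + 19.8 mL = 20150 μL total → factor 20150/350 = 57.571
Step 3: 1.85 mL + 3300 μL = 5.15 mL total → factor 5.15/1.85 = 2.7838
Step 4: 180 μL + 950 μL = 1130 μL total → factor 1130/180 = 6.2778
Product of known-step factors = 1006.1
Overall factor = 5.00 × 10^9 copies/μL / (9.00 × 10^4 copies/μL) = 55556
Step-1 factor = 55556 / 1006.1 = 55.218
v = 35.9 mL / 55.218 = 0.650 mL

0.650 mL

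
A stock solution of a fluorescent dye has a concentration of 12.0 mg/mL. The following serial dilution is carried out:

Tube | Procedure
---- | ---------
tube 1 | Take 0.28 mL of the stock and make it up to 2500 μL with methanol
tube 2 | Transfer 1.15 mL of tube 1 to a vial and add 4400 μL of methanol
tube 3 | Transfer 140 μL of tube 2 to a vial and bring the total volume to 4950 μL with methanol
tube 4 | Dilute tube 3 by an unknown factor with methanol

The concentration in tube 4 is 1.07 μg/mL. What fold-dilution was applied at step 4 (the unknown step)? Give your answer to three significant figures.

7.36-fold

Step 1: 0.28 mL brought to 2500 μL → factor 2.5/0.28 = 8.9286
Step 2: 1.15 mL + 4400 μL = 5.55 mL total → factor 5.55/1.15 = 4.8261
Step 3: 140 μL brought to 4950 μL → factor 4950/140 = 35.357
Step 4: unknown factor x
Product of known-step factors = 1523.5
Overall factor = 12.0 mg/mL / (1.07 μg/mL) = 11215
x = 11215 / 1523.5 = 7.36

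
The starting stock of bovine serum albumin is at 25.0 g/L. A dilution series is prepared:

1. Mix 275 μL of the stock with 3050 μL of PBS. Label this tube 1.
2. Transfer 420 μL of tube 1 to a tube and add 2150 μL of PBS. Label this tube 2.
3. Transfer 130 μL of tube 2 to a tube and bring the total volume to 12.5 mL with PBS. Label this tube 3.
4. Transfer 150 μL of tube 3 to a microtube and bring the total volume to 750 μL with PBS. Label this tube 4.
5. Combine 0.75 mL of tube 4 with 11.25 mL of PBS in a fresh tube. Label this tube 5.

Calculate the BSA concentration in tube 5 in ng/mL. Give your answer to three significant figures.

Step 1: 275 μL + 3050 μL = 3325 μL total → factor 3325/275 = 12.091
Step 2: 420 μL + 2150 μL = 2570 μL total → factor 2570/420 = 6.119
Step 3: 130 μL brought to 12.5 mL → factor 12500/130 = 96.154
Step 4: 150 μL brought to 750 μL → factor 750/150 = 5
Step 5: 0.75 mL + 11.25 mL = 12 mL total → factor 12/0.75 = 16
Dilution factor through tube 5 = 12.091 × 6.119 × 96.154 × 5 × 16 = 5.6911 × 10^5
[tube 5] = 25.0 g/L / 5.6911 × 10^5 = 4.393 × 10^-5 g/L = 43.9 ng/mL

43.9 ng/mL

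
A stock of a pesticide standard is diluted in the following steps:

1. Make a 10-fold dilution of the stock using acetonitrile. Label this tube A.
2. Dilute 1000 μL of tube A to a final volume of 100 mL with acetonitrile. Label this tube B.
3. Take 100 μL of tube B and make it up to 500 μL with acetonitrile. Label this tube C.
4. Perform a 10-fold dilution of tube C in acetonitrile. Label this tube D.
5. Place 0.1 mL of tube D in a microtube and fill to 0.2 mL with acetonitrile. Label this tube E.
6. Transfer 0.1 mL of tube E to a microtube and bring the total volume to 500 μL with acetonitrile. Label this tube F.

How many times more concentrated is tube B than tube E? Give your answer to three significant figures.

100

Step 1: 10-fold → factor 10
Step 2: 1000 μL brought to 100 mL → factor 1 × 10^5/1000 = 100
Step 3: 100 μL brought to 500 μL → factor 500/100 = 5
Step 4: 10-fold → factor 10
Step 5: 0.1 mL brought to 0.2 mL → factor 0.2/0.1 = 2
Dilution factor to tube B = 1000; to tube E = 1 × 10^5
[tube B]/[tube E] = (factor to tube E)/(factor to tube B) = 1 × 10^5/1000 = 100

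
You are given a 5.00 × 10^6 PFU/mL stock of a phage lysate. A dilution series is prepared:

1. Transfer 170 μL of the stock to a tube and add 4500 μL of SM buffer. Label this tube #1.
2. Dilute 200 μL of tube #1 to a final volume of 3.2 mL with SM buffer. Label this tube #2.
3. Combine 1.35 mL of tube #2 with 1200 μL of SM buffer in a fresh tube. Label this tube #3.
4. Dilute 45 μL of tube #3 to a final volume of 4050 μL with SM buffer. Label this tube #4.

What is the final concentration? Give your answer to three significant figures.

Step 1: 170 μL + 4500 μL = 4670 μL total → factor 4670/170 = 27.471
Step 2: 200 μL brought to 3.2 mL → factor 3200/200 = 16
Step 3: 1.35 mL + 1200 μL = 2.55 mL total → factor 2.55/1.35 = 1.8889
Step 4: 45 μL brought to 4050 μL → factor 4050/45 = 90
Overall dilution factor = 27.471 × 16 × 1.8889 × 90 = 74720
Final = 5.00 × 10^6 PFU/mL / 74720 = 66.9 PFU/mL

66.9 PFU/mL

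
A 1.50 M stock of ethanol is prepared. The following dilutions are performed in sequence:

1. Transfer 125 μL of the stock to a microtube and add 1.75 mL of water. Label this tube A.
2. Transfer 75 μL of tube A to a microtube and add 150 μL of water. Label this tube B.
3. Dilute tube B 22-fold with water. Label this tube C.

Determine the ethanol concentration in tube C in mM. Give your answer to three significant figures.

Step 1: 125 μL + 1.75 mL = 1875 μL total → factor 1875/125 = 15
Step 2: 75 μL + 150 μL = 225 μL total → factor 225/75 = 3
Step 3: 22-fold → factor 22
Overall dilution factor = 15 × 3 × 22 = 990
Final = 1.50 M / 990 = 0.001515 M = 1.52 mM

1.52 mM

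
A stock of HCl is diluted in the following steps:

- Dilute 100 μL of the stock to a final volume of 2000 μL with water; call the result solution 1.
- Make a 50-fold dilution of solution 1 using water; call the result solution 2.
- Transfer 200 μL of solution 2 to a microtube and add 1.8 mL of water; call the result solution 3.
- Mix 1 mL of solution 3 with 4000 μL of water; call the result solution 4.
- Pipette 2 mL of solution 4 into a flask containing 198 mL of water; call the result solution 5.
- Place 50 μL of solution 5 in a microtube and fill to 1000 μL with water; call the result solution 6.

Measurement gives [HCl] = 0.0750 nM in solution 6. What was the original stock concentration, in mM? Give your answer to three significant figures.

7.50 mM

Step 1: 100 μL brought to 2000 μL → factor 2000/100 = 20
Step 2: 50-fold → factor 50
Step 3: 200 μL + 1.8 mL = 2000 μL total → factor 2000/200 = 10
Step 4: 1 mL + 4000 μL = 5 mL total → factor 5/1 = 5
Step 5: 2 mL + 198 mL = 200 mL total → factor 200/2 = 100
Step 6: 50 μL brought to 1000 μL → factor 1000/50 = 20
Overall dilution factor = 20 × 50 × 10 × 5 × 100 × 20 = 1 × 10^8
Stock = 0.0750 nM × 1 × 10^8 = 7.500 × 10^6 nM = 7.50 mM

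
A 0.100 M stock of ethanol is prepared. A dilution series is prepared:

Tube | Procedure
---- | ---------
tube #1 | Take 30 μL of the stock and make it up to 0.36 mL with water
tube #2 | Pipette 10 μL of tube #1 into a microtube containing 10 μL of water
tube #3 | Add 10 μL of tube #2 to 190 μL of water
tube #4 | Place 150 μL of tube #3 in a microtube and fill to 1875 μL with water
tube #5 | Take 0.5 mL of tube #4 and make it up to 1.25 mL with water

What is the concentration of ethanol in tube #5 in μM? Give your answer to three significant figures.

6.67 μM

Step 1: 30 μL brought to 0.36 mL → factor 360/30 = 12
Step 2: 10 μL + 10 μL = 20 μL total → factor 20/10 = 2
Step 3: 10 μL + 190 μL = 200 μL total → factor 200/10 = 20
Step 4: 150 μL brought to 1875 μL → factor 1875/150 = 12.5
Step 5: 0.5 mL brought to 1.25 mL → factor 1.25/0.5 = 2.5
Overall dilution factor = 12 × 2 × 20 × 12.5 × 2.5 = 15000
Final = 0.100 M / 15000 = 6.667 × 10^-6 M = 6.67 μM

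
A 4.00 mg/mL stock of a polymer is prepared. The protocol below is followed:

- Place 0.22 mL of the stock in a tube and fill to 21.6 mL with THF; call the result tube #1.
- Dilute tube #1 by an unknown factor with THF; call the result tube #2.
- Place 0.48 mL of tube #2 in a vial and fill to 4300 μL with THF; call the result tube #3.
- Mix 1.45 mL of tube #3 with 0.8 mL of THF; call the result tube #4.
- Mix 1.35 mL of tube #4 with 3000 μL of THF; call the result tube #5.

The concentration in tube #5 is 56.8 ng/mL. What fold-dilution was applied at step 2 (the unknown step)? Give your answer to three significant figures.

Step 1: 0.22 mL brought to 21.6 mL → factor 21.6/0.22 = 98.182
Step 2: unknown factor x
Step 3: 0.48 mL brought to 4300 μL → factor 4.3/0.48 = 8.9583
Step 4: 1.45 mL + 0.8 mL = 2.25 mL total → factor 2.25/1.45 = 1.5517
Step 5: 1.35 mL + 3000 μL = 4.35 mL total → factor 4.35/1.35 = 3.2222
Product of known-step factors = 4397.7
Overall factor = 4.00 mg/mL / (56.8 ng/mL) = 70423
x = 70423 / 4397.7 = 16.0

16.0-fold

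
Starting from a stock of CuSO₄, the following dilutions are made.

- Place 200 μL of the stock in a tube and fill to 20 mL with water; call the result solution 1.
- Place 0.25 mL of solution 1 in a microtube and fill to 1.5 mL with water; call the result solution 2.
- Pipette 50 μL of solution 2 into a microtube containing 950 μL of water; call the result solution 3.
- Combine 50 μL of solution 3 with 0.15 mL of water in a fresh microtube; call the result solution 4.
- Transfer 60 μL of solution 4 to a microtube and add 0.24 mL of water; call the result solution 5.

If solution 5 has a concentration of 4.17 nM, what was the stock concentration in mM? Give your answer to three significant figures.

1.00 mM

Step 1: 200 μL brought to 20 mL → factor 20000/200 = 100
Step 2: 0.25 mL brought to 1.5 mL → factor 1.5/0.25 = 6
Step 3: 50 μL + 950 μL = 1000 μL total → factor 1000/50 = 20
Step 4: 50 μL + 0.15 mL = 200 μL total → factor 200/50 = 4
Step 5: 60 μL + 0.24 mL = 300 μL total → factor 300/60 = 5
Overall dilution factor = 100 × 6 × 20 × 4 × 5 = 2.4 × 10^5
Stock = 4.17 nM × 2.4 × 10^5 = 1.001 × 10^6 nM = 1.00 mM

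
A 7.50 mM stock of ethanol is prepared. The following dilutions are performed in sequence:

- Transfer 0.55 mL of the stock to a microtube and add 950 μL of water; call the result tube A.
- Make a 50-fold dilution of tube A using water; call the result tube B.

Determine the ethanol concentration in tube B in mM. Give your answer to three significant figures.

Step 1: 0.55 mL + 950 μL = 1.5 mL total → factor 1.5/0.55 = 2.7273
Step 2: 50-fold → factor 50
Overall dilution factor = 2.7273 × 50 = 136.36
Final = 7.50 mM / 136.36 = 0.0550 mM

0.0550 mM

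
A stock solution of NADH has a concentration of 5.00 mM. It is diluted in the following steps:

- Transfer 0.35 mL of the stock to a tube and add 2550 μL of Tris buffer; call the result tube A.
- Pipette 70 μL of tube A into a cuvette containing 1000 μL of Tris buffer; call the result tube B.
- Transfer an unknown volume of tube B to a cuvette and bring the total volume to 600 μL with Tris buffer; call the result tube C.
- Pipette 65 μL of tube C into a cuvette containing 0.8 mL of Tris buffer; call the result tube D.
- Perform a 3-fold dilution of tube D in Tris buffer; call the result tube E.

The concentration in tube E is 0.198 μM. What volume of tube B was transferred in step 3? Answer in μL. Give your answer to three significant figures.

Step 1: 0.35 mL + 2550 μL = 2.9 mL total → factor 2.9/0.35 = 8.2857
Step 2: 70 μL + 1000 μL = 1070 μL total → factor 1070/70 = 15.286
Step 3: v brought to 600 μL → factor = 600 μL/v
Step 4: 65 μL + 0.8 mL = 865 μL total → factor 865/65 = 13.308
Step 5: 3-fold → factor 3
Product of known-step factors = 5056.4
Overall factor = 5.00 mM / (0.198 μM) = 25253
Step-3 factor = 25253 / 5056.4 = 4.9942
v = 600 μL / 4.9942 = 120 μL

120 μL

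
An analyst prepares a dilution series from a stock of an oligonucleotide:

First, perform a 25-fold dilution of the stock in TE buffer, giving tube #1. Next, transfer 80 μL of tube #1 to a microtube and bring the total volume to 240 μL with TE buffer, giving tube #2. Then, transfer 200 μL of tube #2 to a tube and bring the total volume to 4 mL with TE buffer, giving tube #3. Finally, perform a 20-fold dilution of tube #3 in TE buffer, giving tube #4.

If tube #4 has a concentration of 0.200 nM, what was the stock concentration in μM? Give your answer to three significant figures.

6.00 μM

Step 1: 25-fold → factor 25
Step 2: 80 μL brought to 240 μL → factor 240/80 = 3
Step 3: 200 μL brought to 4 mL → factor 4000/200 = 20
Step 4: 20-fold → factor 20
Overall dilution factor = 25 × 3 × 20 × 20 = 30000
Stock = 0.200 nM × 30000 = 6000 nM = 6.00 μM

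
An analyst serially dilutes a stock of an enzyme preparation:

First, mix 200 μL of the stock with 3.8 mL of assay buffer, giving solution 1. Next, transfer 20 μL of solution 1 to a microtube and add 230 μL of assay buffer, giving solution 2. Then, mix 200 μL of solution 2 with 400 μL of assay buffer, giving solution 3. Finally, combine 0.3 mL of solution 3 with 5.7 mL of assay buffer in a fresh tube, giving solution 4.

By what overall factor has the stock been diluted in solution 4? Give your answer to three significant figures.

1.50 × 10^4

Step 1: 200 μL + 3.8 mL = 4000 μL total → factor 4000/200 = 20
Step 2: 20 μL + 230 μL = 250 μL total → factor 250/20 = 12.5
Step 3: 200 μL + 400 μL = 600 μL total → factor 600/200 = 3
Step 4: 0.3 mL + 5.7 mL = 6 mL total → factor 6/0.3 = 20
Overall dilution factor = 20 × 12.5 × 3 × 20 = 15000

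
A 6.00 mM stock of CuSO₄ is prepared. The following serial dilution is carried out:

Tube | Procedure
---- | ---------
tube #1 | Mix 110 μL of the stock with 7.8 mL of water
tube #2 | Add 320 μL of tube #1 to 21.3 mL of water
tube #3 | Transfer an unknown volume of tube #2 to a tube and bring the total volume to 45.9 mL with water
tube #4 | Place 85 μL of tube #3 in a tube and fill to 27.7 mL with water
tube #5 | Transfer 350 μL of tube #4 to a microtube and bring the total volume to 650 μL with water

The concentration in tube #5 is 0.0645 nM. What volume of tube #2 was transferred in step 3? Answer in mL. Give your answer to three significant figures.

1.45 mL

Step 1: 110 μL + 7.8 mL = 7910 μL total → factor 7910/110 = 71.909
Step 2: 320 μL + 21.3 mL = 21620 μL total → factor 21620/320 = 67.562
Step 3: v brought to 45.9 mL → factor = 45.9 mL/v
Step 4: 85 μL brought to 27.7 mL → factor 27700/85 = 325.88
Step 5: 350 μL brought to 650 μL → factor 650/350 = 1.8571
Product of known-step factors = 2.9403 × 10^6
Overall factor = 6.00 mM / (0.0645 nM) = 9.3023 × 10^7
Step-3 factor = 9.3023 × 10^7 / 2.9403 × 10^6 = 31.637
v = 45.9 mL / 31.637 = 1.45 mL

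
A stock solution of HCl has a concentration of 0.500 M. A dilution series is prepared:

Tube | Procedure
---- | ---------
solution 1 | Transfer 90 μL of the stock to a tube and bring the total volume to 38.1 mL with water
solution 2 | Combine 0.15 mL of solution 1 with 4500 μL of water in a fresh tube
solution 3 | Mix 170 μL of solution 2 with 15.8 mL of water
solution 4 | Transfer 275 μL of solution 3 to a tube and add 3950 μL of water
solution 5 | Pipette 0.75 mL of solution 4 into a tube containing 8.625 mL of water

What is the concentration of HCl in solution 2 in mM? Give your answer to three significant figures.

0.0381 mM

Step 1: 90 μL brought to 38.1 mL → factor 38100/90 = 423.33
Step 2: 0.15 mL + 4500 μL = 4.65 mL total → factor 4.65/0.15 = 31
Dilution factor through solution 2 = 423.33 × 31 = 13123
[solution 2] = 0.500 M / 13123 = 3.810 × 10^-5 M = 0.0381 mM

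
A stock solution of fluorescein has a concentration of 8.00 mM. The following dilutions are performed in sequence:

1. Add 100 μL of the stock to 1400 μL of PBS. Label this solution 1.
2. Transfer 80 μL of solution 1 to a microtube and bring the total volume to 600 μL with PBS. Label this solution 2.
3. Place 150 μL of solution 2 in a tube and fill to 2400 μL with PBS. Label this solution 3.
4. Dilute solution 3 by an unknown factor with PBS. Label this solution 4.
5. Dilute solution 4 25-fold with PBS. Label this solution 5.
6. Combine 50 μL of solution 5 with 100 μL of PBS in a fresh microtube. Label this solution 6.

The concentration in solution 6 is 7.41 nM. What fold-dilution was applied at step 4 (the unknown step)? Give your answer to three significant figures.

8.00-fold

Step 1: 100 μL + 1400 μL = 1500 μL total → factor 1500/100 = 15
Step 2: 80 μL brought to 600 μL → factor 600/80 = 7.5
Step 3: 150 μL brought to 2400 μL → factor 2400/150 = 16
Step 4: unknown factor x
Step 5: 25-fold → factor 25
Step 6: 50 μL + 100 μL = 150 μL total → factor 150/50 = 3
Product of known-step factors = 1.35 × 10^5
Overall factor = 8.00 mM / (7.41 nM) = 1.0796 × 10^6
x = 1.0796 × 10^6 / 1.35 × 10^5 = 8.00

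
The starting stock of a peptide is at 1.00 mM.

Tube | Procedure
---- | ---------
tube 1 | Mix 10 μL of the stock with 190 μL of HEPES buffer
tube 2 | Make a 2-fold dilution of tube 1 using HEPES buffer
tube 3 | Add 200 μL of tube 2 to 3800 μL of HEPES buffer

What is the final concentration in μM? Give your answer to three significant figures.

Step 1: 10 μL + 190 μL = 200 μL total → factor 200/10 = 20
Step 2: 2-fold → factor 2
Step 3: 200 μL + 3800 μL = 4000 μL total → factor 4000/200 = 20
Overall dilution factor = 20 × 2 × 20 = 800
Final = 1.00 mM / 800 = 0.001250 mM = 1.25 μM

1.25 μM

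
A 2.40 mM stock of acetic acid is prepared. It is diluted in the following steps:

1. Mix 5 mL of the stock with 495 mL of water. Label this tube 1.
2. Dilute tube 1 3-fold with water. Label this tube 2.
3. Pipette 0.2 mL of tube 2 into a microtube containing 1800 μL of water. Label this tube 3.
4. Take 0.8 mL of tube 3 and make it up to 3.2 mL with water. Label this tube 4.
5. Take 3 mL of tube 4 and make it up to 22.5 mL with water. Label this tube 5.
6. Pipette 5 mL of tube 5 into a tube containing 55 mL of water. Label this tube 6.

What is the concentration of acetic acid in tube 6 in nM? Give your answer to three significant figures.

2.22 nM

Step 1: 5 mL + 495 mL = 500 mL total → factor 500/5 = 100
Step 2: 3-fold → factor 3
Step 3: 0.2 mL + 1800 μL = 2 mL total → factor 2/0.2 = 10
Step 4: 0.8 mL brought to 3.2 mL → factor 3.2/0.8 = 4
Step 5: 3 mL brought to 22.5 mL → factor 22.5/3 = 7.5
Step 6: 5 mL + 55 mL = 60 mL total → factor 60/5 = 12
Overall dilution factor = 100 × 3 × 10 × 4 × 7.5 × 12 = 1.08 × 10^6
Final = 2.40 mM / 1.08 × 10^6 = 2.222 × 10^-6 mM = 2.22 nM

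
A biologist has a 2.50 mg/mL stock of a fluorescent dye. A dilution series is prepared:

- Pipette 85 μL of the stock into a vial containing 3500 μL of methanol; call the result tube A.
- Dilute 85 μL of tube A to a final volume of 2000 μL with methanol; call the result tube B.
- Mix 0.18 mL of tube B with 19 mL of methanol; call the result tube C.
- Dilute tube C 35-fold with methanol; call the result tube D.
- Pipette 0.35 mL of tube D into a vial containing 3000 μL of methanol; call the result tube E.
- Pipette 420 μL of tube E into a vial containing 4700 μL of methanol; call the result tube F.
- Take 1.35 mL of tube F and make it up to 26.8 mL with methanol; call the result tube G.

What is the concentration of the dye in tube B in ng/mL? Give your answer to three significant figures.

2.52 × 10^3 ng/mL

Step 1: 85 μL + 3500 μL = 3585 μL total → factor 3585/85 = 42.176
Step 2: 85 μL brought to 2000 μL → factor 2000/85 = 23.529
Dilution factor through tube B = 42.176 × 23.529 = 992.39
[tube B] = 2.50 mg/mL / 992.39 = 0.002519 mg/mL = 2.52 × 10^3 ng/mL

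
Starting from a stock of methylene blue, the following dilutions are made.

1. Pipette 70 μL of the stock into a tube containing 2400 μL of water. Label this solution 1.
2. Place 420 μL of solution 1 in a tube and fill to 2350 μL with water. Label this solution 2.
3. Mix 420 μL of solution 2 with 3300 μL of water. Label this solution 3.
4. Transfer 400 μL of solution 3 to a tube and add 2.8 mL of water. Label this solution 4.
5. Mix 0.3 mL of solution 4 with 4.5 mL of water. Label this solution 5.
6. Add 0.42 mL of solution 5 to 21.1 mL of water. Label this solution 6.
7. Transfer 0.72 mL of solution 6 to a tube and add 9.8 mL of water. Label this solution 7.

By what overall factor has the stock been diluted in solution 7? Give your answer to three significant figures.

Step 1: 70 μL + 2400 μL = 2470 μL total → factor 2470/70 = 35.286
Step 2: 420 μL brought to 2350 μL → factor 2350/420 = 5.5952
Step 3: 420 μL + 3300 μL = 3720 μL total → factor 3720/420 = 8.8571
Step 4: 400 μL + 2.8 mL = 3200 μL total → factor 3200/400 = 8
Step 5: 0.3 mL + 4.5 mL = 4.8 mL total → factor 4.8/0.3 = 16
Step 6: 0.42 mL + 21.1 mL = 21.52 mL total → factor 21.52/0.42 = 51.238
Step 7: 0.72 mL + 9.8 mL = 10.52 mL total → factor 10.52/0.72 = 14.611
Overall dilution factor = 35.286 × 5.5952 × 8.8571 × 8 × 16 × 51.238 × 14.611 = 1.6757 × 10^8

1.68 × 10^8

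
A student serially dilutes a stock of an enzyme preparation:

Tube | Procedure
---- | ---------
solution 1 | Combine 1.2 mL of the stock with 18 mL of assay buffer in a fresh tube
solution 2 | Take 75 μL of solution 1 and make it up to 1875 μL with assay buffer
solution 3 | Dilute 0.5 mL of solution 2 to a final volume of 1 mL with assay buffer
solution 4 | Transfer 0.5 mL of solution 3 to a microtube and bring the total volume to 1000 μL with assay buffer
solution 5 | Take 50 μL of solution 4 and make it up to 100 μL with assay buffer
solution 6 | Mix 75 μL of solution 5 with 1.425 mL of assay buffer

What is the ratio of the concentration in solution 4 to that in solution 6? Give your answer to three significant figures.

40.0

Step 1: 1.2 mL + 18 mL = 19.2 mL total → factor 19.2/1.2 = 16
Step 2: 75 μL brought to 1875 μL → factor 1875/75 = 25
Step 3: 0.5 mL brought to 1 mL → factor 1/0.5 = 2
Step 4: 0.5 mL brought to 1000 μL → factor 1/0.5 = 2
Step 5: 50 μL brought to 100 μL → factor 100/50 = 2
Step 6: 75 μL + 1.425 mL = 1500 μL total → factor 1500/75 = 20
Dilution factor to solution 4 = 1600; to solution 6 = 64000
[solution 4]/[solution 6] = (factor to solution 6)/(factor to solution 4) = 64000/1600 = 40.0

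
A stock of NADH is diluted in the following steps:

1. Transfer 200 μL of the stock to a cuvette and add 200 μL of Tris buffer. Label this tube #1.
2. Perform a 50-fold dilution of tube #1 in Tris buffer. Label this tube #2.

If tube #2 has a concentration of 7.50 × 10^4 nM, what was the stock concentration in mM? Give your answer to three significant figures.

Step 1: 200 μL + 200 μL = 400 μL total → factor 400/200 = 2
Step 2: 50-fold → factor 50
Overall dilution factor = 2 × 50 = 100
Stock = 7.50 × 10^4 nM × 100 = 7.500 × 10^6 nM = 7.50 mM

7.50 mM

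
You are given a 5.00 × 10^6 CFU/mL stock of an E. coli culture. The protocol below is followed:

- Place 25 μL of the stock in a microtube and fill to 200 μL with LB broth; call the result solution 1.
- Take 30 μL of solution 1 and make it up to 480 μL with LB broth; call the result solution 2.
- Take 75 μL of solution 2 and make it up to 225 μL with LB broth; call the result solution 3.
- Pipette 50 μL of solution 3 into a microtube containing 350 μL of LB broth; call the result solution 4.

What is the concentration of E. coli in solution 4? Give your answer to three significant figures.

Step 1: 25 μL brought to 200 μL → factor 200/25 = 8
Step 2: 30 μL brought to 480 μL → factor 480/30 = 16
Step 3: 75 μL brought to 225 μL → factor 225/75 = 3
Step 4: 50 μL + 350 μL = 400 μL total → factor 400/50 = 8
Overall dilution factor = 8 × 16 × 3 × 8 = 3072
Final = 5.00 × 10^6 CFU/mL / 3072 = 1.63 × 10^3 CFU/mL

1.63 × 10^3 CFU/mL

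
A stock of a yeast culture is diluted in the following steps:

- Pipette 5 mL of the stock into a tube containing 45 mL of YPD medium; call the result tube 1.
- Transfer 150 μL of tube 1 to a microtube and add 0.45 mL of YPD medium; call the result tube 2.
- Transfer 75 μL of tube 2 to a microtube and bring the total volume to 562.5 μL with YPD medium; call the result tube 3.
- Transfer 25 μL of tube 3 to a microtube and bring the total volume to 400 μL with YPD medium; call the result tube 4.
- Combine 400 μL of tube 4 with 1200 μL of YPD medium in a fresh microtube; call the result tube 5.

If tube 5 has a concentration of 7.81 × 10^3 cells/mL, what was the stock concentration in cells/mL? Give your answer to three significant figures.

Step 1: 5 mL + 45 mL = 50 mL total → factor 50/5 = 10
Step 2: 150 μL + 0.45 mL = 600 μL total → factor 600/150 = 4
Step 3: 75 μL brought to 562.5 μL → factor 562.5/75 = 7.5
Step 4: 25 μL brought to 400 μL → factor 400/25 = 16
Step 5: 400 μL + 1200 μL = 1600 μL total → factor 1600/400 = 4
Overall dilution factor = 10 × 4 × 7.5 × 16 × 4 = 19200
Stock = 7.81 × 10^3 cells/mL × 19200 = 1.50 × 10^8 cells/mL

1.50 × 10^8 cells/mL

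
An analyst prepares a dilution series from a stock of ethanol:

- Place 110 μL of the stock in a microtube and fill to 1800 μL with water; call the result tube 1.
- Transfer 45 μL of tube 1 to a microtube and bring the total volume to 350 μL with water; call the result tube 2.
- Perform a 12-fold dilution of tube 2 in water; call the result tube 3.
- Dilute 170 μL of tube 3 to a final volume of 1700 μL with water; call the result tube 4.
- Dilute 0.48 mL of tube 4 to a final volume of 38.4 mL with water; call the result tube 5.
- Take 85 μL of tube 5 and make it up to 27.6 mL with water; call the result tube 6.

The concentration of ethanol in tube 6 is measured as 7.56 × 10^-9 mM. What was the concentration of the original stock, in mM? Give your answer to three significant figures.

3.00 mM

Step 1: 110 μL brought to 1800 μL → factor 1800/110 = 16.364
Step 2: 45 μL brought to 350 μL → factor 350/45 = 7.7778
Step 3: 12-fold → factor 12
Step 4: 170 μL brought to 1700 μL → factor 1700/170 = 10
Step 5: 0.48 mL brought to 38.4 mL → factor 38.4/0.48 = 80
Step 6: 85 μL brought to 27.6 mL → factor 27600/85 = 324.71
Overall dilution factor = 16.364 × 7.7778 × 12 × 10 × 80 × 324.71 = 3.9673 × 10^8
Stock = 7.56 × 10^-9 mM × 3.9673 × 10^8 = 3.00 mM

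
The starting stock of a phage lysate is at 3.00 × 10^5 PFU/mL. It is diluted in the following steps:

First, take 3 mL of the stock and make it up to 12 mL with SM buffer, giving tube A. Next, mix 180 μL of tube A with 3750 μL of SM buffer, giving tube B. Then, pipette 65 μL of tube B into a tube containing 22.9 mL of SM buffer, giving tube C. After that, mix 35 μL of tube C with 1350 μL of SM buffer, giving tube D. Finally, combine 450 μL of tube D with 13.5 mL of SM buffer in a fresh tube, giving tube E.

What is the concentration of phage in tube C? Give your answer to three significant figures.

Step 1: 3 mL brought to 12 mL → factor 12/3 = 4
Step 2: 180 μL + 3750 μL = 3930 μL total → factor 3930/180 = 21.833
Step 3: 65 μL + 22.9 mL = 22965 μL total → factor 22965/65 = 353.31
Dilution factor through tube C = 4 × 21.833 × 353.31 = 30856
[tube C] = 3.00 × 10^5 PFU/mL / 30856 = 9.72 PFU/mL

9.72 PFU/mL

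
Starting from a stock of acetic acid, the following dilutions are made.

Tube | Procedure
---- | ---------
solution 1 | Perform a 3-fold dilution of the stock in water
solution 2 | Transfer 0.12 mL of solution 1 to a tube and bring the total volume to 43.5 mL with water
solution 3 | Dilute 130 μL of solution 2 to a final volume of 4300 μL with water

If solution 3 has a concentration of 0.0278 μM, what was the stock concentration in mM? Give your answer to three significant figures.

1.00 mM

Step 1: 3-fold → factor 3
Step 2: 0.12 mL brought to 43.5 mL → factor 43.5/0.12 = 362.5
Step 3: 130 μL brought to 4300 μL → factor 4300/130 = 33.077
Overall dilution factor = 3 × 362.5 × 33.077 = 35971
Stock = 0.0278 μM × 35971 = 1000 μM = 1.00 mM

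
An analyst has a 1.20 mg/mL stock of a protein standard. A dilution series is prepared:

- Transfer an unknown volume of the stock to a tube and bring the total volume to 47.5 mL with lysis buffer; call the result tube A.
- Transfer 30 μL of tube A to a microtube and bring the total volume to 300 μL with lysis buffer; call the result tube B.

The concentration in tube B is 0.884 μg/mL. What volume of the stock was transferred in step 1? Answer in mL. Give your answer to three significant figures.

0.350 mL

Step 1: v brought to 47.5 mL → factor = 47.5 mL/v
Step 2: 30 μL brought to 300 μL → factor 300/30 = 10
Product of known-step factors = 10
Overall factor = 1.20 mg/mL / (0.884 μg/mL) = 1357.5
Step-1 factor = 1357.5 / 10 = 135.75
v = 47.5 mL / 135.75 = 0.350 mL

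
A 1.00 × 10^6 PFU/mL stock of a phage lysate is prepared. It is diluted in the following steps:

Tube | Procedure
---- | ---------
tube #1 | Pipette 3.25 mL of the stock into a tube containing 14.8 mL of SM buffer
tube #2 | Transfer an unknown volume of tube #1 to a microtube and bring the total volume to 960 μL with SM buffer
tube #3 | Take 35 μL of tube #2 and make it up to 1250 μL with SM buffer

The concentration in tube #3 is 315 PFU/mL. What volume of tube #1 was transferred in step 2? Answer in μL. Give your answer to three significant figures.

60.0 μL

Step 1: 3.25 mL + 14.8 mL = 18.05 mL total → factor 18.05/3.25 = 5.5538
Step 2: v brought to 960 μL → factor = 960 μL/v
Step 3: 35 μL brought to 1250 μL → factor 1250/35 = 35.714
Product of known-step factors = 198.35
Overall factor = 1.00 × 10^6 PFU/mL / (315 PFU/mL) = 3174.6
Step-2 factor = 3174.6 / 198.35 = 16.005
v = 960 μL / 16.005 = 60.0 μL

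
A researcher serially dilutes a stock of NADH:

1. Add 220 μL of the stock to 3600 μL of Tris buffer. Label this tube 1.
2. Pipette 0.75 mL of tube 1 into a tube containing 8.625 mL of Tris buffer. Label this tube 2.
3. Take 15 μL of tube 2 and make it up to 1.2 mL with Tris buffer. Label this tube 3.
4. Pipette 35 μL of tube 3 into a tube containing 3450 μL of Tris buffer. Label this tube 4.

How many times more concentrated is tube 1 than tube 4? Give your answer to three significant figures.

9.96 × 10^4

Step 1: 220 μL + 3600 μL = 3820 μL total → factor 3820/220 = 17.364
Step 2: 0.75 mL + 8.625 mL = 9.375 mL total → factor 9.375/0.75 = 12.5
Step 3: 15 μL brought to 1.2 mL → factor 1200/15 = 80
Step 4: 35 μL + 3450 μL = 3485 μL total → factor 3485/35 = 99.571
Dilution factor to tube 1 = 17.364; to tube 4 = 1.7289 × 10^6
[tube 1]/[tube 4] = (factor to tube 4)/(factor to tube 1) = 1.7289 × 10^6/17.364 = 9.96 × 10^4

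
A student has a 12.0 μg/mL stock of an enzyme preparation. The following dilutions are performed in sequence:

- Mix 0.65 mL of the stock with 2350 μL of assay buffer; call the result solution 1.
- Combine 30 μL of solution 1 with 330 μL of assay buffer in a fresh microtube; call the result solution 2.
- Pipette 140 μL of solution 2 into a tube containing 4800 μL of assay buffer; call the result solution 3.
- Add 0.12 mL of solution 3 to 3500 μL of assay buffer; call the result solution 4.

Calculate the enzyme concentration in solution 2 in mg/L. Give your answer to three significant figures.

Step 1: 0.65 mL + 2350 μL = 3 mL total → factor 3/0.65 = 4.6154
Step 2: 30 μL + 330 μL = 360 μL total → factor 360/30 = 12
Dilution factor through solution 2 = 4.6154 × 12 = 55.385
[solution 2] = 12.0 μg/mL / 55.385 = 0.2167 μg/mL = 0.217 mg/L

0.217 mg/L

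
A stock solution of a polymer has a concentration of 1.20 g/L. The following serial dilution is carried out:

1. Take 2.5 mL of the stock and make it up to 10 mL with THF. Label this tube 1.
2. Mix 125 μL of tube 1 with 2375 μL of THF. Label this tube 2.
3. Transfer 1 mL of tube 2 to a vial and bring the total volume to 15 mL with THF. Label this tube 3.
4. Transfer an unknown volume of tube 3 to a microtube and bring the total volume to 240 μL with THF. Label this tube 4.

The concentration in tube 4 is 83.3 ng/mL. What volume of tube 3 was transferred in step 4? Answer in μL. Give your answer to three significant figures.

20.0 μL

Step 1: 2.5 mL brought to 10 mL → factor 10/2.5 = 4
Step 2: 125 μL + 2375 μL = 2500 μL total → factor 2500/125 = 20
Step 3: 1 mL brought to 15 mL → factor 15/1 = 15
Step 4: v brought to 240 μL → factor = 240 μL/v
Product of known-step factors = 1200
Overall factor = 1.20 g/L / (83.3 ng/mL) = 14406
Step-4 factor = 14406 / 1200 = 12.005
v = 240 μL / 12.005 = 20.0 μL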